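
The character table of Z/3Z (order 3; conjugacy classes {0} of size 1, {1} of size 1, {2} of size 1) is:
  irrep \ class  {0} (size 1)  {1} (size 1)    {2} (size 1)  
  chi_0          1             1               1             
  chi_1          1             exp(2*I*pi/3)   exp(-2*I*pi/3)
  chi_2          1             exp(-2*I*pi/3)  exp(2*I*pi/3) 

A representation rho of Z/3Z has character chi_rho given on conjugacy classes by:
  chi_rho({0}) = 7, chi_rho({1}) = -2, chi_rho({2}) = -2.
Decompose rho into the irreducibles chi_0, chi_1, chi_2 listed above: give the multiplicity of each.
Multiplicities: chi_0: 1, chi_1: 3, chi_2: 3.

Proof sketch: Use <chi_rho, chi> = (1/|G|) sum_C |C| * chi_rho(C) * conj(chi(C)) with |G| = 3 for each irreducible chi in the table:
  <chi_rho, chi_0> = (1/3)[1*(7)*conj(1) + 1*(-2)*conj(1) + 1*(-2)*conj(1)]
      = (1/3)[(7) + (-2) + (-2)] = 3/3 = 1
  <chi_rho, chi_1> = (1/3)[1*(7)*conj(1) + 1*(-2)*conj(exp(2*I*pi/3)) + 1*(-2)*conj(exp(-2*I*pi/3))]
      = (1/3)[(7) + (3 + exp(-2*I*pi/3) + 3*exp(2*I*pi/3)) + (3 + 3*exp(-2*I*pi/3) + exp(2*I*pi/3))] = 9/3 = 3
  <chi_rho, chi_2> = (1/3)[1*(7)*conj(1) + 1*(-2)*conj(exp(-2*I*pi/3)) + 1*(-2)*conj(exp(2*I*pi/3))]
      = (1/3)[(7) + (3 + 3*exp(-2*I*pi/3) + exp(2*I*pi/3)) + (3 + exp(-2*I*pi/3) + 3*exp(2*I*pi/3))] = 9/3 = 3
(Exp terms are combined using exp(i*s)*conj(exp(i*t)) = exp(i*(s-t)), and sums of them are collapsed using the identity that for every m > 1 the m distinct m-th roots of unity sum to 0, e.g. 1 + exp(2*I*pi/3) + exp(-2*I*pi/3) = 0.)
Dimension check: dim(rho) = sum (mult * dim) = 1*1 + 3*1 + 3*1 = 7 = chi_rho(e) = 7.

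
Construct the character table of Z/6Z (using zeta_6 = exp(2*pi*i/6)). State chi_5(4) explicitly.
Character table of Z/6Z (irreps indexed chi_0,...,chi_5 with chi_k(m) = zeta_6^(k*m), zeta_6 = exp(2*pi*i/6)):
  irrep \ class  {0} (size 1)  {1} (size 1)    {2} (size 1)    {3} (size 1)  {4} (size 1)    {5} (size 1)  
  chi_0          1             1               1               1             1               1             
  chi_1          1             exp(I*pi/3)     exp(2*I*pi/3)   -1            exp(-2*I*pi/3)  exp(-I*pi/3)  
  chi_2          1             exp(2*I*pi/3)   exp(-2*I*pi/3)  1             exp(2*I*pi/3)   exp(-2*I*pi/3)
  chi_3          1             -1              1               -1            1               -1            
  chi_4          1             exp(-2*I*pi/3)  exp(2*I*pi/3)   1             exp(-2*I*pi/3)  exp(2*I*pi/3) 
  chi_5          1             exp(-I*pi/3)    exp(-2*I*pi/3)  -1            exp(2*I*pi/3)   exp(I*pi/3)   

Spot check: chi_5(4) = zeta_6^(5*4) = zeta_6^20 = exp(2*I*pi/3).

Explanation: Z/6Z is abelian, so all 6 irreducible complex representations are 1-dimensional. They are given by chi_k(m) = zeta_6^(k*m) for k = 0,...,5. Row orthogonality: sum_m chi_k(m) conj(chi_l(m)) = 6 * [k = l].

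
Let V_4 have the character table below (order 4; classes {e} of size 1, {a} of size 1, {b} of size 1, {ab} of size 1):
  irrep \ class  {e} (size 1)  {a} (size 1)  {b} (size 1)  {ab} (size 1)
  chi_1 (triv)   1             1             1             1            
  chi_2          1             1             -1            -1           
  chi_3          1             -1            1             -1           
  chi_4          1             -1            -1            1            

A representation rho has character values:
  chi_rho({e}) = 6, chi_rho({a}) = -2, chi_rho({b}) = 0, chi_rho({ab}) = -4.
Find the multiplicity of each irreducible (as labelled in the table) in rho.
Multiplicities: chi_1: 0, chi_2: 2, chi_3: 3, chi_4: 1.

Proof sketch: Use <chi_rho, chi> = (1/|G|) sum_C |C| * chi_rho(C) * conj(chi(C)) with |G| = 4 for each irreducible chi in the table:
  <chi_rho, chi_1> = (1/4)[1*(6)*conj(1) + 1*(-2)*conj(1) + 1*(0)*conj(1) + 1*(-4)*conj(1)]
      = (1/4)[(6) + (-2) + (0) + (-4)] = 0/4 = 0
  <chi_rho, chi_2> = (1/4)[1*(6)*conj(1) + 1*(-2)*conj(1) + 1*(0)*conj(-1) + 1*(-4)*conj(-1)]
      = (1/4)[(6) + (-2) + (0) + (4)] = 8/4 = 2
  <chi_rho, chi_3> = (1/4)[1*(6)*conj(1) + 1*(-2)*conj(-1) + 1*(0)*conj(1) + 1*(-4)*conj(-1)]
      = (1/4)[(6) + (2) + (0) + (4)] = 12/4 = 3
  <chi_rho, chi_4> = (1/4)[1*(6)*conj(1) + 1*(-2)*conj(-1) + 1*(0)*conj(-1) + 1*(-4)*conj(1)]
      = (1/4)[(6) + (2) + (0) + (-4)] = 4/4 = 1
Dimension check: dim(rho) = sum (mult * dim) = 0*1 + 2*1 + 3*1 + 1*1 = 6 = chi_rho(e) = 6.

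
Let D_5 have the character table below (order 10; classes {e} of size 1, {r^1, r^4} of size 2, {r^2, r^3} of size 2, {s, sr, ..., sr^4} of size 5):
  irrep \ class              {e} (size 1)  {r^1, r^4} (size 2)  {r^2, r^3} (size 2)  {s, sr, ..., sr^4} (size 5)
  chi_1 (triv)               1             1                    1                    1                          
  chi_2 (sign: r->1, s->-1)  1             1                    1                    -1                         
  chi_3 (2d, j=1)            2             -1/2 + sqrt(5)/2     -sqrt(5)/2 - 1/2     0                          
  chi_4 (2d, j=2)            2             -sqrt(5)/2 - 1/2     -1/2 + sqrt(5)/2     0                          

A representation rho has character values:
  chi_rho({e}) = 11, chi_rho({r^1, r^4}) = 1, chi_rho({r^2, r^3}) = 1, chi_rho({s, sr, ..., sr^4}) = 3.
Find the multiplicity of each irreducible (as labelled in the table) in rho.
Multiplicities: chi_1: 3, chi_2: 0, chi_3: 2, chi_4: 2.

Argument: Use <chi_rho, chi> = (1/|G|) sum_C |C| * chi_rho(C) * conj(chi(C)) with |G| = 10 for each irreducible chi in the table:
  <chi_rho, chi_1> = (1/10)[1*(11)*conj(1) + 2*(1)*conj(1) + 2*(1)*conj(1) + 5*(3)*conj(1)]
      = (1/10)[(11) + (2) + (2) + (15)] = 30/10 = 3
  <chi_rho, chi_2> = (1/10)[1*(11)*conj(1) + 2*(1)*conj(1) + 2*(1)*conj(1) + 5*(3)*conj(-1)]
      = (1/10)[(11) + (2) + (2) + (-15)] = 0/10 = 0
  <chi_rho, chi_3> = (1/10)[1*(11)*conj(2) + 2*(1)*conj(-1/2 + sqrt(5)/2) + 2*(1)*conj(-sqrt(5)/2 - 1/2) + 5*(3)*conj(0)]
      = (1/10)[(22) + (-1 + sqrt(5)) + (-sqrt(5) - 1) + (0)] = 20/10 = 2
  <chi_rho, chi_4> = (1/10)[1*(11)*conj(2) + 2*(1)*conj(-sqrt(5)/2 - 1/2) + 2*(1)*conj(-1/2 + sqrt(5)/2) + 5*(3)*conj(0)]
      = (1/10)[(22) + (-sqrt(5) - 1) + (-1 + sqrt(5)) + (0)] = 20/10 = 2
Dimension check: dim(rho) = sum (mult * dim) = 3*1 + 0*1 + 2*2 + 2*2 = 11 = chi_rho(e) = 11.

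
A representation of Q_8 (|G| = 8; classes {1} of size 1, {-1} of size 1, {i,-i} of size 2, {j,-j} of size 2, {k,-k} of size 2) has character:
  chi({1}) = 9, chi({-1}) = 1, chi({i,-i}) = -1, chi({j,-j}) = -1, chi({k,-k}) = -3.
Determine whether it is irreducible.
Not irreducible (reducible): <chi, chi> = 13 > 1.

Why: <chi, chi> = (1/|G|) sum_C |C| * |chi(C)|^2 = (1/8)[1*|9|^2 + 1*|1|^2 + 2*|-1|^2 + 2*|-1|^2 + 2*|-3|^2]
  = (1/8)[(81) + (1) + (2) + (2) + (18)] = 104/8 = 13.
A character is irreducible iff <chi, chi> = 1, so this representation is reducible.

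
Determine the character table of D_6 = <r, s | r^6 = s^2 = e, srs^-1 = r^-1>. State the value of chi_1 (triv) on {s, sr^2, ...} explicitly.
Conjugacy classes: {e} of size 1, {r^3} of size 1, {r^1, r^5} of size 2, {r^2, r^4} of size 2, {s, sr^2, ...} of size 3, {sr, sr^3, ...} of size 3.
Character table:
  irrep \ class              {e} (size 1)  {r^3} (size 1)  {r^1, r^5} (size 2)  {r^2, r^4} (size 2)  {s, sr^2, ...} (size 3)  {sr, sr^3, ...} (size 3)
  chi_1 (triv)               1             1               1                    1                    1                        1                       
  chi_2 (sign: r->1, s->-1)  1             1               1                    1                    -1                       -1                      
  chi_3 (r->-1, s->1)        1             -1              -1                   1                    1                        -1                      
  chi_4 (r->-1, s->-1)       1             -1              -1                   1                    -1                       1                       
  chi_5 (2d, j=1)            2             -2              1                    -1                   0                        0                       
  chi_6 (2d, j=2)            2             2               -1                   -1                   0                        0                       

Spot check: chi_1 (triv) on {s, sr^2, ...} = 1.

Argument: D_6 has order 2*6 = 12 with 6 conjugacy classes, hence 6 irreducibles. Sum of squared dims 1 + 1 + 1 + 1 + 4 + 4 = 12 = |G|. Linear characters come from the abelianisation; the 2-dimensional irreps have character r^k -> 2*cos(2*pi*j*k/6), reflections -> 0.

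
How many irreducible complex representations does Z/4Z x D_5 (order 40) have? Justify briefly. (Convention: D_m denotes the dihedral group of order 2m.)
16

Details: The number of irreducible complex representations of a finite group equals its number of conjugacy classes. For a direct product, #classes(G x H) = #classes(G) * #classes(H). Z/4Z has 4 classes (abelian), D_5 has 4 classes, so 4 * 4 = 16, so Z/4Z x D_5 (order 40) has exactly 16 irreducible complex representations.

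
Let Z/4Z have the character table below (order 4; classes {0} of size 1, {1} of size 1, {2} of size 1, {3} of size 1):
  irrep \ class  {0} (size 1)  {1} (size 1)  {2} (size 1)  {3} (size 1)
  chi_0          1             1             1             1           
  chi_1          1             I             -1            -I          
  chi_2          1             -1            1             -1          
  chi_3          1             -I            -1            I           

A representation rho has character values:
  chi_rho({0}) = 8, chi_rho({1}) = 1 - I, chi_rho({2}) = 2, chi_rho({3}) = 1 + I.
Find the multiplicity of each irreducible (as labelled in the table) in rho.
Multiplicities: chi_0: 3, chi_1: 1, chi_2: 2, chi_3: 2.

Solution. Use <chi_rho, chi> = (1/|G|) sum_C |C| * chi_rho(C) * conj(chi(C)) with |G| = 4 for each irreducible chi in the table:
  <chi_rho, chi_0> = (1/4)[1*(8)*conj(1) + 1*(1 - I)*conj(1) + 1*(2)*conj(1) + 1*(1 + I)*conj(1)]
      = (1/4)[(8) + (1 - I) + (2) + (1 + I)] = 12/4 = 3
  <chi_rho, chi_1> = (1/4)[1*(8)*conj(1) + 1*(1 - I)*conj(I) + 1*(2)*conj(-1) + 1*(1 + I)*conj(-I)]
      = (1/4)[(8) + (-1 - I) + (-2) + (-1 + I)] = 4/4 = 1
  <chi_rho, chi_2> = (1/4)[1*(8)*conj(1) + 1*(1 - I)*conj(-1) + 1*(2)*conj(1) + 1*(1 + I)*conj(-1)]
      = (1/4)[(8) + (-1 + I) + (2) + (-1 - I)] = 8/4 = 2
  <chi_rho, chi_3> = (1/4)[1*(8)*conj(1) + 1*(1 - I)*conj(-I) + 1*(2)*conj(-1) + 1*(1 + I)*conj(I)]
      = (1/4)[(8) + (1 + I) + (-2) + (1 - I)] = 8/4 = 2
(Exp terms are combined using exp(i*s)*conj(exp(i*t)) = exp(i*(s-t)), and sums of them are collapsed using the identity that for every m > 1 the m distinct m-th roots of unity sum to 0, e.g. 1 + exp(2*I*pi/3) + exp(-2*I*pi/3) = 0.)
Dimension check: dim(rho) = sum (mult * dim) = 3*1 + 1*1 + 2*1 + 2*1 = 8 = chi_rho(e) = 8.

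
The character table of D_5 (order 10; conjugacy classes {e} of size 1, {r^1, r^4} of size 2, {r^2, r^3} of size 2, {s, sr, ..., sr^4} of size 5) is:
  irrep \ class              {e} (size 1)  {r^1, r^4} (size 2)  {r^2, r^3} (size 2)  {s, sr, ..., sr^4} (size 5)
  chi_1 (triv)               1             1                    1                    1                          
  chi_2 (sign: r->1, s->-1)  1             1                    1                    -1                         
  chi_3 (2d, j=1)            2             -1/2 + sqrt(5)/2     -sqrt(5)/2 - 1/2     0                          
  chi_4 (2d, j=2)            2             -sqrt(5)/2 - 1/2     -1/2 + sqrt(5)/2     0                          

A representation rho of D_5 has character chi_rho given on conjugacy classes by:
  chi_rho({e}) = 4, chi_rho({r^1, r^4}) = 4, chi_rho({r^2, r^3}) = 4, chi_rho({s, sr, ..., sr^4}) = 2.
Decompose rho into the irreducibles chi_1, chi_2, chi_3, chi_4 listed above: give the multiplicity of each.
Multiplicities: chi_1: 3, chi_2: 1, chi_3: 0, chi_4: 0.

Why: Use <chi_rho, chi> = (1/|G|) sum_C |C| * chi_rho(C) * conj(chi(C)) with |G| = 10 for each irreducible chi in the table:
  <chi_rho, chi_1> = (1/10)[1*(4)*conj(1) + 2*(4)*conj(1) + 2*(4)*conj(1) + 5*(2)*conj(1)]
      = (1/10)[(4) + (8) + (8) + (10)] = 30/10 = 3
  <chi_rho, chi_2> = (1/10)[1*(4)*conj(1) + 2*(4)*conj(1) + 2*(4)*conj(1) + 5*(2)*conj(-1)]
      = (1/10)[(4) + (8) + (8) + (-10)] = 10/10 = 1
  <chi_rho, chi_3> = (1/10)[1*(4)*conj(2) + 2*(4)*conj(-1/2 + sqrt(5)/2) + 2*(4)*conj(-sqrt(5)/2 - 1/2) + 5*(2)*conj(0)]
      = (1/10)[(8) + (-4 + 4*sqrt(5)) + (-4*sqrt(5) - 4) + (0)] = 0/10 = 0
  <chi_rho, chi_4> = (1/10)[1*(4)*conj(2) + 2*(4)*conj(-sqrt(5)/2 - 1/2) + 2*(4)*conj(-1/2 + sqrt(5)/2) + 5*(2)*conj(0)]
      = (1/10)[(8) + (-4*sqrt(5) - 4) + (-4 + 4*sqrt(5)) + (0)] = 0/10 = 0
Dimension check: dim(rho) = sum (mult * dim) = 3*1 + 1*1 + 0*2 + 0*2 = 4 = chi_rho(e) = 4.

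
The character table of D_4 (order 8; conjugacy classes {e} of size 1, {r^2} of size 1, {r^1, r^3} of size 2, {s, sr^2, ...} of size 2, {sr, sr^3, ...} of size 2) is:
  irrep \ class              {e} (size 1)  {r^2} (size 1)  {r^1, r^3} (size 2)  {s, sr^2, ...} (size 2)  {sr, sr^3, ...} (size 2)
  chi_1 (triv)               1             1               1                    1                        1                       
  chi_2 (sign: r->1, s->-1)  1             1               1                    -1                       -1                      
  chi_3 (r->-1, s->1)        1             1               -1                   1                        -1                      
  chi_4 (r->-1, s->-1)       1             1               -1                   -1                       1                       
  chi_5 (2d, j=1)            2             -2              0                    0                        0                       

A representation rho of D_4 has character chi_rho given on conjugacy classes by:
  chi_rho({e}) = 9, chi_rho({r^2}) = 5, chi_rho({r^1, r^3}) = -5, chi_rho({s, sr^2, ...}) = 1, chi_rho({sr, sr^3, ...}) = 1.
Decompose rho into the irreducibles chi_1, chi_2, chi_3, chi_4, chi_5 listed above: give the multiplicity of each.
Multiplicities: chi_1: 1, chi_2: 0, chi_3: 3, chi_4: 3, chi_5: 1.

Proof sketch: Use <chi_rho, chi> = (1/|G|) sum_C |C| * chi_rho(C) * conj(chi(C)) with |G| = 8 for each irreducible chi in the table:
  <chi_rho, chi_1> = (1/8)[1*(9)*conj(1) + 1*(5)*conj(1) + 2*(-5)*conj(1) + 2*(1)*conj(1) + 2*(1)*conj(1)]
      = (1/8)[(9) + (5) + (-10) + (2) + (2)] = 8/8 = 1
  <chi_rho, chi_2> = (1/8)[1*(9)*conj(1) + 1*(5)*conj(1) + 2*(-5)*conj(1) + 2*(1)*conj(-1) + 2*(1)*conj(-1)]
      = (1/8)[(9) + (5) + (-10) + (-2) + (-2)] = 0/8 = 0
  <chi_rho, chi_3> = (1/8)[1*(9)*conj(1) + 1*(5)*conj(1) + 2*(-5)*conj(-1) + 2*(1)*conj(1) + 2*(1)*conj(-1)]
      = (1/8)[(9) + (5) + (10) + (2) + (-2)] = 24/8 = 3
  <chi_rho, chi_4> = (1/8)[1*(9)*conj(1) + 1*(5)*conj(1) + 2*(-5)*conj(-1) + 2*(1)*conj(-1) + 2*(1)*conj(1)]
      = (1/8)[(9) + (5) + (10) + (-2) + (2)] = 24/8 = 3
  <chi_rho, chi_5> = (1/8)[1*(9)*conj(2) + 1*(5)*conj(-2) + 2*(-5)*conj(0) + 2*(1)*conj(0) + 2*(1)*conj(0)]
      = (1/8)[(18) + (-10) + (0) + (0) + (0)] = 8/8 = 1
Dimension check: dim(rho) = sum (mult * dim) = 1*1 + 0*1 + 3*1 + 3*1 + 1*2 = 9 = chi_rho(e) = 9.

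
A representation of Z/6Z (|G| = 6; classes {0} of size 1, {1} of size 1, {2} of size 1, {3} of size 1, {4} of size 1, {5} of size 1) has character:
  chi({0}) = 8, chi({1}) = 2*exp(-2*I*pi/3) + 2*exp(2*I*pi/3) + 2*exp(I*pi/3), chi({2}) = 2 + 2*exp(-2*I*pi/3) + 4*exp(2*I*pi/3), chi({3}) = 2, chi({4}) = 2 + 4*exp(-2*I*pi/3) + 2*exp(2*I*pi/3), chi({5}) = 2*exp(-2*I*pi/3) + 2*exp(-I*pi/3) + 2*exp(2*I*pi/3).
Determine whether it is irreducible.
Not irreducible (reducible): <chi, chi> = 14 > 1.

<chi, chi> = (1/|G|) sum_C |C| * |chi(C)|^2 = (1/6)[1*|8|^2 + 1*|2*exp(-2*I*pi/3) + 2*exp(2*I*pi/3) + 2*exp(I*pi/3)|^2 + 1*|2 + 2*exp(-2*I*pi/3) + 4*exp(2*I*pi/3)|^2 + 1*|2|^2 + 1*|2 + 4*exp(-2*I*pi/3) + 2*exp(2*I*pi/3)|^2 + 1*|2*exp(-2*I*pi/3) + 2*exp(-I*pi/3) + 2*exp(2*I*pi/3)|^2]
  = (1/6)[(64) + (4) + (4) + (4) + (4) + (4)] = 84/6 = 14.
(Exp terms are combined using exp(i*s)*conj(exp(i*t)) = exp(i*(s-t)), and sums of them are collapsed using the identity that for every m > 1 the m distinct m-th roots of unity sum to 0, e.g. 1 + exp(2*I*pi/3) + exp(-2*I*pi/3) = 0.)
A character is irreducible iff <chi, chi> = 1, so this representation is reducible.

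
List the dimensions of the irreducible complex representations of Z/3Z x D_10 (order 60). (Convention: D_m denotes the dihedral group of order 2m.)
Dimensions: 1, 1, 1, 1, 1, 1, 1, 1, 1, 1, 1, 1, 2, 2, 2, 2, 2, 2, 2, 2, 2, 2, 2, 2

Details: There are 24 irreducibles (= number of conjugacy classes). Their dimensions d_i satisfy sum d_i^2 = |G| = 60: 1 + 1 + 1 + 1 + 1 + 1 + 1 + 1 + 1 + 1 + 1 + 1 + 4 + 4 + 4 + 4 + 4 + 4 + 4 + 4 + 4 + 4 + 4 + 4 = 60. (For the product with Z/3Z: each of the 3 1-dim characters of Z/3Z tensors with each irrep of D_10, giving 3 copies of each D_10-dimension.)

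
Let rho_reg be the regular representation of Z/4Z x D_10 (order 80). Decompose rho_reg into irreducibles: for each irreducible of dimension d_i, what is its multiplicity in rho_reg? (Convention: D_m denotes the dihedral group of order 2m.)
Each irreducible V_i of dimension d_i appears with multiplicity d_i, i.e. rho_reg = (direct sum over all irreducibles V_i) d_i V_i. The irreducible dimensions for Z/4Z x D_10 are 1, 1, 1, 1, 1, 1, 1, 1, 1, 1, 1, 1, 1, 1, 1, 1, 2, 2, 2, 2, 2, 2, 2, 2, 2, 2, 2, 2, 2, 2, 2, 2: 16 irreducibles of dimension 1, each with multiplicity 1; 16 irreducibles of dimension 2, each with multiplicity 2. Total dimension 16*1*1 + 16*2*2 = 80 = |G|.

Explanation: General theorem: in the regular representation of a finite group G, each irreducible appears with multiplicity equal to its dimension. Check: dim(rho_reg) = sum d_i^2 = 1 + 1 + 1 + 1 + 1 + 1 + 1 + 1 + 1 + 1 + 1 + 1 + 1 + 1 + 1 + 1 + 4 + 4 + 4 + 4 + 4 + 4 + 4 + 4 + 4 + 4 + 4 + 4 + 4 + 4 + 4 + 4 = 80 = |G|.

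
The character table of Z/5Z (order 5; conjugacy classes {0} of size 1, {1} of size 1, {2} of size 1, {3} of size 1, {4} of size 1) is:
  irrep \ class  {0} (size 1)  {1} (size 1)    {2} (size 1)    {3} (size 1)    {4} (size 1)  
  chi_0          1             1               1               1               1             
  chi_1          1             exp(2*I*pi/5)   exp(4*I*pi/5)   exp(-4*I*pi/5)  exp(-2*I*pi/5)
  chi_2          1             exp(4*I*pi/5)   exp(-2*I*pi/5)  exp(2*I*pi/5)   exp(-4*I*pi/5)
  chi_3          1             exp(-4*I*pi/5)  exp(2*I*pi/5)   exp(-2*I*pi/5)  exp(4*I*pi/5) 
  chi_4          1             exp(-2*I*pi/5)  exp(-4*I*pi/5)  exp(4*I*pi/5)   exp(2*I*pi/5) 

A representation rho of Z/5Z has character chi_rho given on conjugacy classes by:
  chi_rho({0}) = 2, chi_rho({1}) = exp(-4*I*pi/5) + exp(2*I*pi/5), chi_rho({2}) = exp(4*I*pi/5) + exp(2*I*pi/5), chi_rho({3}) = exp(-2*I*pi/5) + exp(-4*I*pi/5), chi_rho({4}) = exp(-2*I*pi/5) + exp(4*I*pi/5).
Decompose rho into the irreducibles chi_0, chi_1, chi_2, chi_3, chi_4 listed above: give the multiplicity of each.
Multiplicities: chi_0: 0, chi_1: 1, chi_2: 0, chi_3: 1, chi_4: 0.

Why: Use <chi_rho, chi> = (1/|G|) sum_C |C| * chi_rho(C) * conj(chi(C)) with |G| = 5 for each irreducible chi in the table:
  <chi_rho, chi_0> = (1/5)[1*(2)*conj(1) + 1*(exp(-4*I*pi/5) + exp(2*I*pi/5))*conj(1) + 1*(exp(4*I*pi/5) + exp(2*I*pi/5))*conj(1) + 1*(exp(-2*I*pi/5) + exp(-4*I*pi/5))*conj(1) + 1*(exp(-2*I*pi/5) + exp(4*I*pi/5))*conj(1)]
      = (1/5)[(2) + (exp(-4*I*pi/5) + exp(2*I*pi/5)) + (exp(4*I*pi/5) + exp(2*I*pi/5)) + (exp(-2*I*pi/5) + exp(-4*I*pi/5)) + (exp(-2*I*pi/5) + exp(4*I*pi/5))] = 0/5 = 0
  <chi_rho, chi_1> = (1/5)[1*(2)*conj(1) + 1*(exp(-4*I*pi/5) + exp(2*I*pi/5))*conj(exp(2*I*pi/5)) + 1*(exp(4*I*pi/5) + exp(2*I*pi/5))*conj(exp(4*I*pi/5)) + 1*(exp(-2*I*pi/5) + exp(-4*I*pi/5))*conj(exp(-4*I*pi/5)) + 1*(exp(-2*I*pi/5) + exp(4*I*pi/5))*conj(exp(-2*I*pi/5))]
      = (1/5)[(2) + (1 + exp(4*I*pi/5)) + (1 + exp(-2*I*pi/5)) + (1 + exp(2*I*pi/5)) + (1 + exp(-4*I*pi/5))] = 5/5 = 1
  <chi_rho, chi_2> = (1/5)[1*(2)*conj(1) + 1*(exp(-4*I*pi/5) + exp(2*I*pi/5))*conj(exp(4*I*pi/5)) + 1*(exp(4*I*pi/5) + exp(2*I*pi/5))*conj(exp(-2*I*pi/5)) + 1*(exp(-2*I*pi/5) + exp(-4*I*pi/5))*conj(exp(2*I*pi/5)) + 1*(exp(-2*I*pi/5) + exp(4*I*pi/5))*conj(exp(-4*I*pi/5))]
      = (1/5)[(2) + (exp(-2*I*pi/5) + exp(2*I*pi/5)) + (exp(-4*I*pi/5) + exp(4*I*pi/5)) + (exp(-4*I*pi/5) + exp(4*I*pi/5)) + (exp(-2*I*pi/5) + exp(2*I*pi/5))] = 0/5 = 0
  <chi_rho, chi_3> = (1/5)[1*(2)*conj(1) + 1*(exp(-4*I*pi/5) + exp(2*I*pi/5))*conj(exp(-4*I*pi/5)) + 1*(exp(4*I*pi/5) + exp(2*I*pi/5))*conj(exp(2*I*pi/5)) + 1*(exp(-2*I*pi/5) + exp(-4*I*pi/5))*conj(exp(-2*I*pi/5)) + 1*(exp(-2*I*pi/5) + exp(4*I*pi/5))*conj(exp(4*I*pi/5))]
      = (1/5)[(2) + (1 + exp(-4*I*pi/5)) + (1 + exp(2*I*pi/5)) + (1 + exp(-2*I*pi/5)) + (1 + exp(4*I*pi/5))] = 5/5 = 1
  <chi_rho, chi_4> = (1/5)[1*(2)*conj(1) + 1*(exp(-4*I*pi/5) + exp(2*I*pi/5))*conj(exp(-2*I*pi/5)) + 1*(exp(4*I*pi/5) + exp(2*I*pi/5))*conj(exp(-4*I*pi/5)) + 1*(exp(-2*I*pi/5) + exp(-4*I*pi/5))*conj(exp(4*I*pi/5)) + 1*(exp(-2*I*pi/5) + exp(4*I*pi/5))*conj(exp(2*I*pi/5))]
      = (1/5)[(2) + (exp(-2*I*pi/5) + exp(4*I*pi/5)) + (exp(-2*I*pi/5) + exp(-4*I*pi/5)) + (exp(4*I*pi/5) + exp(2*I*pi/5)) + (exp(-4*I*pi/5) + exp(2*I*pi/5))] = 0/5 = 0
(Exp terms are combined using exp(i*s)*conj(exp(i*t)) = exp(i*(s-t)), and sums of them are collapsed using the identity that for every m > 1 the m distinct m-th roots of unity sum to 0, e.g. 1 + exp(2*I*pi/3) + exp(-2*I*pi/3) = 0.)
Dimension check: dim(rho) = sum (mult * dim) = 0*1 + 1*1 + 0*1 + 1*1 + 0*1 = 2 = chi_rho(e) = 2.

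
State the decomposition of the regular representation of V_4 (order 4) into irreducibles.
Each irreducible V_i of dimension d_i appears with multiplicity d_i, i.e. rho_reg = (direct sum over all irreducibles V_i) d_i V_i. The irreducible dimensions for V_4 are 1, 1, 1, 1: 4 irreducibles of dimension 1, each with multiplicity 1. Total dimension 4*1*1 = 4 = |G|.

Argument: General theorem: in the regular representation of a finite group G, each irreducible appears with multiplicity equal to its dimension. Check: dim(rho_reg) = sum d_i^2 = 1 + 1 + 1 + 1 = 4 = |G|.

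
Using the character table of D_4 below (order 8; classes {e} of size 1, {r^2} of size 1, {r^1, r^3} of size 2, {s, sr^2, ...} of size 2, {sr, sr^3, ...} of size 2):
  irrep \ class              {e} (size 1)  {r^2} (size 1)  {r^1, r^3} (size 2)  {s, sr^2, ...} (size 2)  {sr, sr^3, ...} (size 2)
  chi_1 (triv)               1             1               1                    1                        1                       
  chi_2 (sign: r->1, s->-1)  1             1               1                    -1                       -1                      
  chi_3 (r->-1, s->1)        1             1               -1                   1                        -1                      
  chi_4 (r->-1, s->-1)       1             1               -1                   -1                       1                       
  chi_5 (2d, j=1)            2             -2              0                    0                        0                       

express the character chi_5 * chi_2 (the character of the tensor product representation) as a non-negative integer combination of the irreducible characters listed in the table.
chi_5 tensor chi_2 = chi_5 (all other irreducibles have multiplicity 0).

Proof sketch: The character of a tensor product is the pointwise product (chi_5 * chi_2)(C) = chi_5(C) * chi_2(C):
  {e}: (2)*(1), {r^2}: (-2)*(1), {r^1, r^3}: (0)*(1), {s, sr^2, ...}: (0)*(-1), {sr, sr^3, ...}: (0)*(-1)
so (chi_5 * chi_2) takes values
  {e} -> 2, {r^2} -> -2, {r^1, r^3} -> 0, {s, sr^2, ...} -> 0, {sr, sr^3, ...} -> 0.
Now take the inner product of this character with each irreducible chi from the table, <chi_5*chi_2, chi> = (1/8) sum_C |C| (chi_5*chi_2)(C) conj(chi(C)):
  <chi_5*chi_2, chi_1> = (1/8)[1*(2)*conj(1) + 1*(-2)*conj(1) + 2*(0)*conj(1) + 2*(0)*conj(1) + 2*(0)*conj(1)]
      = (1/8)[(2) + (-2) + (0) + (0) + (0)] = 0/8 = 0
  <chi_5*chi_2, chi_2> = (1/8)[1*(2)*conj(1) + 1*(-2)*conj(1) + 2*(0)*conj(1) + 2*(0)*conj(-1) + 2*(0)*conj(-1)]
      = (1/8)[(2) + (-2) + (0) + (0) + (0)] = 0/8 = 0
  <chi_5*chi_2, chi_3> = (1/8)[1*(2)*conj(1) + 1*(-2)*conj(1) + 2*(0)*conj(-1) + 2*(0)*conj(1) + 2*(0)*conj(-1)]
      = (1/8)[(2) + (-2) + (0) + (0) + (0)] = 0/8 = 0
  <chi_5*chi_2, chi_4> = (1/8)[1*(2)*conj(1) + 1*(-2)*conj(1) + 2*(0)*conj(-1) + 2*(0)*conj(-1) + 2*(0)*conj(1)]
      = (1/8)[(2) + (-2) + (0) + (0) + (0)] = 0/8 = 0
  <chi_5*chi_2, chi_5> = (1/8)[1*(2)*conj(2) + 1*(-2)*conj(-2) + 2*(0)*conj(0) + 2*(0)*conj(0) + 2*(0)*conj(0)]
      = (1/8)[(4) + (4) + (0) + (0) + (0)] = 8/8 = 1
Hence the multiplicities are chi_5: 1. Dimension check: dim(chi_5)*dim(chi_2) = 2*1 = 2 and sum (mult * dim) = 1*2 = 2.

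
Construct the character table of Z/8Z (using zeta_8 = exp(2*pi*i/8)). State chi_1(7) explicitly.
Character table of Z/8Z (irreps indexed chi_0,...,chi_7 with chi_k(m) = zeta_8^(k*m), zeta_8 = exp(2*pi*i/8)):
  irrep \ class  {0} (size 1)  {1} (size 1)    {2} (size 1)  {3} (size 1)    {4} (size 1)  {5} (size 1)    {6} (size 1)  {7} (size 1)  
  chi_0          1             1               1             1               1             1               1             1             
  chi_1          1             exp(I*pi/4)     I             exp(3*I*pi/4)   -1            exp(-3*I*pi/4)  -I            exp(-I*pi/4)  
  chi_2          1             I               -1            -I              1             I               -1            -I            
  chi_3          1             exp(3*I*pi/4)   -I            exp(I*pi/4)     -1            exp(-I*pi/4)    I             exp(-3*I*pi/4)
  chi_4          1             -1              1             -1              1             -1              1             -1            
  chi_5          1             exp(-3*I*pi/4)  I             exp(-I*pi/4)    -1            exp(I*pi/4)     -I            exp(3*I*pi/4) 
  chi_6          1             -I              -1            I               1             -I              -1            I             
  chi_7          1             exp(-I*pi/4)    -I            exp(-3*I*pi/4)  -1            exp(3*I*pi/4)   I             exp(I*pi/4)   

Spot check: chi_1(7) = zeta_8^(1*7) = zeta_8^7 = exp(-I*pi/4).

Explanation: Z/8Z is abelian, so all 8 irreducible complex representations are 1-dimensional. They are given by chi_k(m) = zeta_8^(k*m) for k = 0,...,7. Row orthogonality: sum_m chi_k(m) conj(chi_l(m)) = 8 * [k = l].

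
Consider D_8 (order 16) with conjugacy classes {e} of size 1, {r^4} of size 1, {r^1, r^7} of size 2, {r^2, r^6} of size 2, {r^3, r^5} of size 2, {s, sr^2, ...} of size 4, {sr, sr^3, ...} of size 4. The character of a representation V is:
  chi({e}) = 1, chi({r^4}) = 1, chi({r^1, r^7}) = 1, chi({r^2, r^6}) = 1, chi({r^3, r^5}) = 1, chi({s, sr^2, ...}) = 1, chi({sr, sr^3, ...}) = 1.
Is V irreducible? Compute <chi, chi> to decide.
Irreducible: <chi, chi> = 1.

Justification: <chi, chi> = (1/|G|) sum_C |C| * |chi(C)|^2 = (1/16)[1*|1|^2 + 1*|1|^2 + 2*|1|^2 + 2*|1|^2 + 2*|1|^2 + 4*|1|^2 + 4*|1|^2]
  = (1/16)[(1) + (1) + (2) + (2) + (2) + (4) + (4)] = 16/16 = 1.
A character is irreducible iff <chi, chi> = 1, so this representation is irreducible.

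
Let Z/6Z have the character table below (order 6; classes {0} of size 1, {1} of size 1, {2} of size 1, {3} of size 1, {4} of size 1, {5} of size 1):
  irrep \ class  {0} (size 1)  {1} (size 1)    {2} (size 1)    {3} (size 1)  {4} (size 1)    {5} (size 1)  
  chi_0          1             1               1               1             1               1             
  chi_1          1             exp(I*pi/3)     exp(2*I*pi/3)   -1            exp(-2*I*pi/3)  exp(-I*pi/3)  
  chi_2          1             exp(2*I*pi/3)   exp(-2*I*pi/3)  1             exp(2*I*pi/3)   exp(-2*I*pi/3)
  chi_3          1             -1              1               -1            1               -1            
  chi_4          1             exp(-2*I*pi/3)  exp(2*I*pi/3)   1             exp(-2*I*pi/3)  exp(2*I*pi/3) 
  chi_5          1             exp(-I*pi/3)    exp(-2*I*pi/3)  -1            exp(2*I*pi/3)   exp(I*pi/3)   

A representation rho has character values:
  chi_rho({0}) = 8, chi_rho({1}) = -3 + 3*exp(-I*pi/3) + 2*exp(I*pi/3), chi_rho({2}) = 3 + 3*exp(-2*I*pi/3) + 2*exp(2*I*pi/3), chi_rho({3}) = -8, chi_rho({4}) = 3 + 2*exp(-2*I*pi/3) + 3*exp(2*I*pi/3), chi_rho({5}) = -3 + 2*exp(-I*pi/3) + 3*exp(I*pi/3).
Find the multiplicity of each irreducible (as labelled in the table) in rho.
Multiplicities: chi_0: 0, chi_1: 2, chi_2: 0, chi_3: 3, chi_4: 0, chi_5: 3.

Proof sketch: Use <chi_rho, chi> = (1/|G|) sum_C |C| * chi_rho(C) * conj(chi(C)) with |G| = 6 for each irreducible chi in the table:
  <chi_rho, chi_0> = (1/6)[1*(8)*conj(1) + 1*(-3 + 3*exp(-I*pi/3) + 2*exp(I*pi/3))*conj(1) + 1*(3 + 3*exp(-2*I*pi/3) + 2*exp(2*I*pi/3))*conj(1) + 1*(-8)*conj(1) + 1*(3 + 2*exp(-2*I*pi/3) + 3*exp(2*I*pi/3))*conj(1) + 1*(-3 + 2*exp(-I*pi/3) + 3*exp(I*pi/3))*conj(1)]
      = (1/6)[(8) + (-3 + 3*exp(-I*pi/3) + 2*exp(I*pi/3)) + (3 + 3*exp(-2*I*pi/3) + 2*exp(2*I*pi/3)) + (-8) + (3 + 2*exp(-2*I*pi/3) + 3*exp(2*I*pi/3)) + (-3 + 2*exp(-I*pi/3) + 3*exp(I*pi/3))] = 0/6 = 0
  <chi_rho, chi_1> = (1/6)[1*(8)*conj(1) + 1*(-3 + 3*exp(-I*pi/3) + 2*exp(I*pi/3))*conj(exp(I*pi/3)) + 1*(3 + 3*exp(-2*I*pi/3) + 2*exp(2*I*pi/3))*conj(exp(2*I*pi/3)) + 1*(-8)*conj(-1) + 1*(3 + 2*exp(-2*I*pi/3) + 3*exp(2*I*pi/3))*conj(exp(-2*I*pi/3)) + 1*(-3 + 2*exp(-I*pi/3) + 3*exp(I*pi/3))*conj(exp(-I*pi/3))]
      = (1/6)[(8) + (-1) + (-1) + (8) + (-1) + (-1)] = 12/6 = 2
  <chi_rho, chi_2> = (1/6)[1*(8)*conj(1) + 1*(-3 + 3*exp(-I*pi/3) + 2*exp(I*pi/3))*conj(exp(2*I*pi/3)) + 1*(3 + 3*exp(-2*I*pi/3) + 2*exp(2*I*pi/3))*conj(exp(-2*I*pi/3)) + 1*(-8)*conj(1) + 1*(3 + 2*exp(-2*I*pi/3) + 3*exp(2*I*pi/3))*conj(exp(2*I*pi/3)) + 1*(-3 + 2*exp(-I*pi/3) + 3*exp(I*pi/3))*conj(exp(-2*I*pi/3))]
      = (1/6)[(8) + (-3 + 2*exp(-I*pi/3) - 3*exp(-2*I*pi/3)) + (3 + 2*exp(-2*I*pi/3) + 3*exp(2*I*pi/3)) + (-8) + (3 + 3*exp(-2*I*pi/3) + 2*exp(2*I*pi/3)) + (-3 - 3*exp(2*I*pi/3) + 2*exp(I*pi/3))] = 0/6 = 0
  <chi_rho, chi_3> = (1/6)[1*(8)*conj(1) + 1*(-3 + 3*exp(-I*pi/3) + 2*exp(I*pi/3))*conj(-1) + 1*(3 + 3*exp(-2*I*pi/3) + 2*exp(2*I*pi/3))*conj(1) + 1*(-8)*conj(-1) + 1*(3 + 2*exp(-2*I*pi/3) + 3*exp(2*I*pi/3))*conj(1) + 1*(-3 + 2*exp(-I*pi/3) + 3*exp(I*pi/3))*conj(-1)]
      = (1/6)[(8) + (3 - 2*exp(I*pi/3) - 3*exp(-I*pi/3)) + (3 + 3*exp(-2*I*pi/3) + 2*exp(2*I*pi/3)) + (8) + (3 + 2*exp(-2*I*pi/3) + 3*exp(2*I*pi/3)) + (3 - 3*exp(I*pi/3) - 2*exp(-I*pi/3))] = 18/6 = 3
  <chi_rho, chi_4> = (1/6)[1*(8)*conj(1) + 1*(-3 + 3*exp(-I*pi/3) + 2*exp(I*pi/3))*conj(exp(-2*I*pi/3)) + 1*(3 + 3*exp(-2*I*pi/3) + 2*exp(2*I*pi/3))*conj(exp(2*I*pi/3)) + 1*(-8)*conj(1) + 1*(3 + 2*exp(-2*I*pi/3) + 3*exp(2*I*pi/3))*conj(exp(-2*I*pi/3)) + 1*(-3 + 2*exp(-I*pi/3) + 3*exp(I*pi/3))*conj(exp(2*I*pi/3))]
      = (1/6)[(8) + (1) + (-1) + (-8) + (-1) + (1)] = 0/6 = 0
  <chi_rho, chi_5> = (1/6)[1*(8)*conj(1) + 1*(-3 + 3*exp(-I*pi/3) + 2*exp(I*pi/3))*conj(exp(-I*pi/3)) + 1*(3 + 3*exp(-2*I*pi/3) + 2*exp(2*I*pi/3))*conj(exp(-2*I*pi/3)) + 1*(-8)*conj(-1) + 1*(3 + 2*exp(-2*I*pi/3) + 3*exp(2*I*pi/3))*conj(exp(2*I*pi/3)) + 1*(-3 + 2*exp(-I*pi/3) + 3*exp(I*pi/3))*conj(exp(I*pi/3))]
      = (1/6)[(8) + (3 - 3*exp(I*pi/3) + 2*exp(2*I*pi/3)) + (3 + 2*exp(-2*I*pi/3) + 3*exp(2*I*pi/3)) + (8) + (3 + 3*exp(-2*I*pi/3) + 2*exp(2*I*pi/3)) + (3 + 2*exp(-2*I*pi/3) - 3*exp(-I*pi/3))] = 18/6 = 3
(Exp terms are combined using exp(i*s)*conj(exp(i*t)) = exp(i*(s-t)), and sums of them are collapsed using the identity that for every m > 1 the m distinct m-th roots of unity sum to 0, e.g. 1 + exp(2*I*pi/3) + exp(-2*I*pi/3) = 0.)
Dimension check: dim(rho) = sum (mult * dim) = 0*1 + 2*1 + 0*1 + 3*1 + 0*1 + 3*1 = 8 = chi_rho(e) = 8.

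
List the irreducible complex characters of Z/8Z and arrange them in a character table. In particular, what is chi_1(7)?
Character table of Z/8Z (irreps indexed chi_0,...,chi_7 with chi_k(m) = zeta_8^(k*m), zeta_8 = exp(2*pi*i/8)):
  irrep \ class  {0} (size 1)  {1} (size 1)    {2} (size 1)  {3} (size 1)    {4} (size 1)  {5} (size 1)    {6} (size 1)  {7} (size 1)  
  chi_0          1             1               1             1               1             1               1             1             
  chi_1          1             exp(I*pi/4)     I             exp(3*I*pi/4)   -1            exp(-3*I*pi/4)  -I            exp(-I*pi/4)  
  chi_2          1             I               -1            -I              1             I               -1            -I            
  chi_3          1             exp(3*I*pi/4)   -I            exp(I*pi/4)     -1            exp(-I*pi/4)    I             exp(-3*I*pi/4)
  chi_4          1             -1              1             -1              1             -1              1             -1            
  chi_5          1             exp(-3*I*pi/4)  I             exp(-I*pi/4)    -1            exp(I*pi/4)     -I            exp(3*I*pi/4) 
  chi_6          1             -I              -1            I               1             -I              -1            I             
  chi_7          1             exp(-I*pi/4)    -I            exp(-3*I*pi/4)  -1            exp(3*I*pi/4)   I             exp(I*pi/4)   

Spot check: chi_1(7) = zeta_8^(1*7) = zeta_8^7 = exp(-I*pi/4).

Reasoning: Z/8Z is abelian, so all 8 irreducible complex representations are 1-dimensional. They are given by chi_k(m) = zeta_8^(k*m) for k = 0,...,7. Row orthogonality: sum_m chi_k(m) conj(chi_l(m)) = 8 * [k = l].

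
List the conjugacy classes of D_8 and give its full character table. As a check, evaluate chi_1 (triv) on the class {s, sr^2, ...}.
Conjugacy classes: {e} of size 1, {r^4} of size 1, {r^1, r^7} of size 2, {r^2, r^6} of size 2, {r^3, r^5} of size 2, {s, sr^2, ...} of size 4, {sr, sr^3, ...} of size 4.
Character table:
  irrep \ class              {e} (size 1)  {r^4} (size 1)  {r^1, r^7} (size 2)  {r^2, r^6} (size 2)  {r^3, r^5} (size 2)  {s, sr^2, ...} (size 4)  {sr, sr^3, ...} (size 4)
  chi_1 (triv)               1             1               1                    1                    1                    1                        1                       
  chi_2 (sign: r->1, s->-1)  1             1               1                    1                    1                    -1                       -1                      
  chi_3 (r->-1, s->1)        1             1               -1                   1                    -1                   1                        -1                      
  chi_4 (r->-1, s->-1)       1             1               -1                   1                    -1                   -1                       1                       
  chi_5 (2d, j=1)            2             -2              sqrt(2)              0                    -sqrt(2)             0                        0                       
  chi_6 (2d, j=2)            2             2               0                    -2                   0                    0                        0                       
  chi_7 (2d, j=3)            2             -2              -sqrt(2)             0                    sqrt(2)              0                        0                       

Spot check: chi_1 (triv) on {s, sr^2, ...} = 1.

Reasoning: D_8 has order 2*8 = 16 with 7 conjugacy classes, hence 7 irreducibles. Sum of squared dims 1 + 1 + 1 + 1 + 4 + 4 + 4 = 16 = |G|. Linear characters come from the abelianisation; the 2-dimensional irreps have character r^k -> 2*cos(2*pi*j*k/8), reflections -> 0.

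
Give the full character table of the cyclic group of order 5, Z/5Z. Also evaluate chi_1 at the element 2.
Character table of Z/5Z (irreps indexed chi_0,...,chi_4 with chi_k(m) = zeta_5^(k*m), zeta_5 = exp(2*pi*i/5)):
  irrep \ class  {0} (size 1)  {1} (size 1)    {2} (size 1)    {3} (size 1)    {4} (size 1)  
  chi_0          1             1               1               1               1             
  chi_1          1             exp(2*I*pi/5)   exp(4*I*pi/5)   exp(-4*I*pi/5)  exp(-2*I*pi/5)
  chi_2          1             exp(4*I*pi/5)   exp(-2*I*pi/5)  exp(2*I*pi/5)   exp(-4*I*pi/5)
  chi_3          1             exp(-4*I*pi/5)  exp(2*I*pi/5)   exp(-2*I*pi/5)  exp(4*I*pi/5) 
  chi_4          1             exp(-2*I*pi/5)  exp(-4*I*pi/5)  exp(4*I*pi/5)   exp(2*I*pi/5) 

Spot check: chi_1(2) = zeta_5^(1*2) = zeta_5^2 = exp(4*I*pi/5).

Derivation: Z/5Z is abelian, so all 5 irreducible complex representations are 1-dimensional. They are given by chi_k(m) = zeta_5^(k*m) for k = 0,...,4. Row orthogonality: sum_m chi_k(m) conj(chi_l(m)) = 5 * [k = l].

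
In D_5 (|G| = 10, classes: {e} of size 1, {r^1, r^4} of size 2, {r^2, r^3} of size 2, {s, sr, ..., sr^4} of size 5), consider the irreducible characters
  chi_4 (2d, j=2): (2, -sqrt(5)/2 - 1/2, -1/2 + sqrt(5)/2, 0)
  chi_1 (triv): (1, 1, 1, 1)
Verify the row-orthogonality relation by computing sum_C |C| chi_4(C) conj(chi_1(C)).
Sum = 0; so <chi_4, chi_1> = 0 (distinct irreducibles are orthogonal).

Solution. Compute term by term over conjugacy classes (|C| * chi_4(C) * conj(chi_1(C))):
  1*(2)*conj(1) + 2*(-sqrt(5)/2 - 1/2)*conj(1) + 2*(-1/2 + sqrt(5)/2)*conj(1) + 5*(0)*conj(1)
  = (2) + (-sqrt(5) - 1) + (-1 + sqrt(5)) + (0)
  = 0.
Dividing by |G| = 10 gives 0/10 = 0, matching the row-orthogonality relation <chi_4, chi_1> = [chi_4 = chi_1].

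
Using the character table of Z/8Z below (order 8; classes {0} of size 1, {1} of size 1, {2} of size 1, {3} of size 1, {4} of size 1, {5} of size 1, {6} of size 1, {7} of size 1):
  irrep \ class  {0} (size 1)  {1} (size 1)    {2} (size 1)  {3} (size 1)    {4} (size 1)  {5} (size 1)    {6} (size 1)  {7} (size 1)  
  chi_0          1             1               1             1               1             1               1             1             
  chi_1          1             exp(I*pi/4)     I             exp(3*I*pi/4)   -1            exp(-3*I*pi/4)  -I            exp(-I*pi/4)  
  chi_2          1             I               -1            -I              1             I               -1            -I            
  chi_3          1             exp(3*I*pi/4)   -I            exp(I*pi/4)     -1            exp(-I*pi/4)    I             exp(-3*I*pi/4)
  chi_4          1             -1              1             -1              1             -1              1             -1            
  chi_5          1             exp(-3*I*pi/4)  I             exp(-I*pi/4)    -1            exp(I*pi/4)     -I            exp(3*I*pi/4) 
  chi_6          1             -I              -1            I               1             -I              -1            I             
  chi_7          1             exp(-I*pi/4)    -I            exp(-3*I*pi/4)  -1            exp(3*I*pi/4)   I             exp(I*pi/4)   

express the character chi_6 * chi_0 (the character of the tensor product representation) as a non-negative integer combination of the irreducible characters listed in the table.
chi_6 tensor chi_0 = chi_6 (all other irreducibles have multiplicity 0).

Solution. The character of a tensor product is the pointwise product (chi_6 * chi_0)(C) = chi_6(C) * chi_0(C):
  {0}: (1)*(1), {1}: (-I)*(1), {2}: (-1)*(1), {3}: (I)*(1), {4}: (1)*(1), {5}: (-I)*(1), {6}: (-1)*(1), {7}: (I)*(1)
so (chi_6 * chi_0) takes values
  {0} -> 1, {1} -> -I, {2} -> -1, {3} -> I, {4} -> 1, {5} -> -I, {6} -> -1, {7} -> I.
Now take the inner product of this character with each irreducible chi from the table, <chi_6*chi_0, chi> = (1/8) sum_C |C| (chi_6*chi_0)(C) conj(chi(C)):
  <chi_6*chi_0, chi_0> = (1/8)[1*(1)*conj(1) + 1*(-I)*conj(1) + 1*(-1)*conj(1) + 1*(I)*conj(1) + 1*(1)*conj(1) + 1*(-I)*conj(1) + 1*(-1)*conj(1) + 1*(I)*conj(1)]
      = (1/8)[(1) + (-I) + (-1) + (I) + (1) + (-I) + (-1) + (I)] = 0/8 = 0
  <chi_6*chi_0, chi_1> = (1/8)[1*(1)*conj(1) + 1*(-I)*conj(exp(I*pi/4)) + 1*(-1)*conj(I) + 1*(I)*conj(exp(3*I*pi/4)) + 1*(1)*conj(-1) + 1*(-I)*conj(exp(-3*I*pi/4)) + 1*(-1)*conj(-I) + 1*(I)*conj(exp(-I*pi/4))]
      = (1/8)[(1) + (-exp(I*pi/4)) + (I) + (exp(-I*pi/4)) + (-1) + (-exp(-3*I*pi/4)) + (-I) + (exp(3*I*pi/4))] = 0/8 = 0
  <chi_6*chi_0, chi_2> = (1/8)[1*(1)*conj(1) + 1*(-I)*conj(I) + 1*(-1)*conj(-1) + 1*(I)*conj(-I) + 1*(1)*conj(1) + 1*(-I)*conj(I) + 1*(-1)*conj(-1) + 1*(I)*conj(-I)]
      = (1/8)[(1) + (-1) + (1) + (-1) + (1) + (-1) + (1) + (-1)] = 0/8 = 0
  <chi_6*chi_0, chi_3> = (1/8)[1*(1)*conj(1) + 1*(-I)*conj(exp(3*I*pi/4)) + 1*(-1)*conj(-I) + 1*(I)*conj(exp(I*pi/4)) + 1*(1)*conj(-1) + 1*(-I)*conj(exp(-I*pi/4)) + 1*(-1)*conj(I) + 1*(I)*conj(exp(-3*I*pi/4))]
      = (1/8)[(1) + (-exp(-I*pi/4)) + (-I) + (exp(I*pi/4)) + (-1) + (-exp(3*I*pi/4)) + (I) + (exp(-3*I*pi/4))] = 0/8 = 0
  <chi_6*chi_0, chi_4> = (1/8)[1*(1)*conj(1) + 1*(-I)*conj(-1) + 1*(-1)*conj(1) + 1*(I)*conj(-1) + 1*(1)*conj(1) + 1*(-I)*conj(-1) + 1*(-1)*conj(1) + 1*(I)*conj(-1)]
      = (1/8)[(1) + (I) + (-1) + (-I) + (1) + (I) + (-1) + (-I)] = 0/8 = 0
  <chi_6*chi_0, chi_5> = (1/8)[1*(1)*conj(1) + 1*(-I)*conj(exp(-3*I*pi/4)) + 1*(-1)*conj(I) + 1*(I)*conj(exp(-I*pi/4)) + 1*(1)*conj(-1) + 1*(-I)*conj(exp(I*pi/4)) + 1*(-1)*conj(-I) + 1*(I)*conj(exp(3*I*pi/4))]
      = (1/8)[(1) + (-exp(-3*I*pi/4)) + (I) + (exp(3*I*pi/4)) + (-1) + (-exp(I*pi/4)) + (-I) + (exp(-I*pi/4))] = 0/8 = 0
  <chi_6*chi_0, chi_6> = (1/8)[1*(1)*conj(1) + 1*(-I)*conj(-I) + 1*(-1)*conj(-1) + 1*(I)*conj(I) + 1*(1)*conj(1) + 1*(-I)*conj(-I) + 1*(-1)*conj(-1) + 1*(I)*conj(I)]
      = (1/8)[(1) + (1) + (1) + (1) + (1) + (1) + (1) + (1)] = 8/8 = 1
  <chi_6*chi_0, chi_7> = (1/8)[1*(1)*conj(1) + 1*(-I)*conj(exp(-I*pi/4)) + 1*(-1)*conj(-I) + 1*(I)*conj(exp(-3*I*pi/4)) + 1*(1)*conj(-1) + 1*(-I)*conj(exp(3*I*pi/4)) + 1*(-1)*conj(I) + 1*(I)*conj(exp(I*pi/4))]
      = (1/8)[(1) + (-exp(3*I*pi/4)) + (-I) + (exp(-3*I*pi/4)) + (-1) + (-exp(-I*pi/4)) + (I) + (exp(I*pi/4))] = 0/8 = 0
(Exp terms are combined using exp(i*s)*conj(exp(i*t)) = exp(i*(s-t)), and sums of them are collapsed using the identity that for every m > 1 the m distinct m-th roots of unity sum to 0, e.g. 1 + exp(2*I*pi/3) + exp(-2*I*pi/3) = 0.)
Hence the multiplicities are chi_6: 1. Dimension check: dim(chi_6)*dim(chi_0) = 1*1 = 1 and sum (mult * dim) = 1*1 = 1.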